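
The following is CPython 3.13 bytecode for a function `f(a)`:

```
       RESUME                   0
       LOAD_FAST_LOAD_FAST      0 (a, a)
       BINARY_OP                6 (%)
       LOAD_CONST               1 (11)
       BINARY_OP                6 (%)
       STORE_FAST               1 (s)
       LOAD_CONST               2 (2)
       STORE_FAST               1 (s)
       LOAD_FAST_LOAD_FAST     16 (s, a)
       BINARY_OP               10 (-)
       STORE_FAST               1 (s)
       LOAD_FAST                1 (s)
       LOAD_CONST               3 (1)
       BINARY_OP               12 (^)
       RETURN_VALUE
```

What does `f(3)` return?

LOAD_FAST_LOAD_FAST a,a → push 3,3. Stack: [3, 3]
BINARY_OP % → 3 % 3 = 0. Stack: [0]
LOAD_CONST → push 11. Stack: [0, 11]
BINARY_OP % → 0 % 11 = 0. Stack: [0]
STORE_FAST s → s=0. Stack: []
LOAD_CONST → push 2. Stack: [2]
STORE_FAST s → s=2. Stack: []
LOAD_FAST_LOAD_FAST s,a → push 2,3. Stack: [2, 3]
BINARY_OP - → 2 - 3 = -1. Stack: [-1]
STORE_FAST s → s=-1. Stack: []
LOAD_FAST s → push -1. Stack: [-1]
LOAD_CONST → push 1. Stack: [-1, 1]
BINARY_OP ^ → -1 ^ 1 = -2. Stack: [-2]
RETURN_VALUE → return -2.

-2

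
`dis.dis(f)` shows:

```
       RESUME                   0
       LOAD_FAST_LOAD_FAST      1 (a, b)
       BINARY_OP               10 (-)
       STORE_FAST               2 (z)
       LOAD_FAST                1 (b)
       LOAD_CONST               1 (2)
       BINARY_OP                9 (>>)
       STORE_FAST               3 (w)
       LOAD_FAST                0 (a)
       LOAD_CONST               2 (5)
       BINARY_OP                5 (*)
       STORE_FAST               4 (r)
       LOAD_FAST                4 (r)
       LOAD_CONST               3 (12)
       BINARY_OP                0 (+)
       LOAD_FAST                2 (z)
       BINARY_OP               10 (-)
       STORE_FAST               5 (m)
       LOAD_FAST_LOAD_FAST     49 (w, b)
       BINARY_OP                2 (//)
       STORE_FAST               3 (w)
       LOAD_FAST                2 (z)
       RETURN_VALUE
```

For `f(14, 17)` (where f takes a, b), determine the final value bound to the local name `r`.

70

LOAD_FAST_LOAD_FAST a,b → push 14,17. Stack: [14, 17]
BINARY_OP - → 14 - 17 = -3. Stack: [-3]
STORE_FAST z → z=-3. Stack: []
LOAD_FAST b → push 17. Stack: [17]
LOAD_CONST → push 2. Stack: [17, 2]
BINARY_OP >> → 17 >> 2 = 4. Stack: [4]
STORE_FAST w → w=4. Stack: []
LOAD_FAST a → push 14. Stack: [14]
LOAD_CONST → push 5. Stack: [14, 5]
BINARY_OP * → 14 * 5 = 70. Stack: [70]
STORE_FAST r → r=70. Stack: []
LOAD_FAST r → push 70. Stack: [70]
LOAD_CONST → push 12. Stack: [70, 12]
BINARY_OP + → 70 + 12 = 82. Stack: [82]
LOAD_FAST z → push -3. Stack: [82, -3]
BINARY_OP - → 82 - -3 = 85. Stack: [85]
STORE_FAST m → m=85. Stack: []
LOAD_FAST_LOAD_FAST w,b → push 4,17. Stack: [4, 17]
BINARY_OP // → 4 // 17 = 0. Stack: [0]
STORE_FAST w → w=0. Stack: []
LOAD_FAST z → push -3. Stack: [-3]
RETURN_VALUE → return -3.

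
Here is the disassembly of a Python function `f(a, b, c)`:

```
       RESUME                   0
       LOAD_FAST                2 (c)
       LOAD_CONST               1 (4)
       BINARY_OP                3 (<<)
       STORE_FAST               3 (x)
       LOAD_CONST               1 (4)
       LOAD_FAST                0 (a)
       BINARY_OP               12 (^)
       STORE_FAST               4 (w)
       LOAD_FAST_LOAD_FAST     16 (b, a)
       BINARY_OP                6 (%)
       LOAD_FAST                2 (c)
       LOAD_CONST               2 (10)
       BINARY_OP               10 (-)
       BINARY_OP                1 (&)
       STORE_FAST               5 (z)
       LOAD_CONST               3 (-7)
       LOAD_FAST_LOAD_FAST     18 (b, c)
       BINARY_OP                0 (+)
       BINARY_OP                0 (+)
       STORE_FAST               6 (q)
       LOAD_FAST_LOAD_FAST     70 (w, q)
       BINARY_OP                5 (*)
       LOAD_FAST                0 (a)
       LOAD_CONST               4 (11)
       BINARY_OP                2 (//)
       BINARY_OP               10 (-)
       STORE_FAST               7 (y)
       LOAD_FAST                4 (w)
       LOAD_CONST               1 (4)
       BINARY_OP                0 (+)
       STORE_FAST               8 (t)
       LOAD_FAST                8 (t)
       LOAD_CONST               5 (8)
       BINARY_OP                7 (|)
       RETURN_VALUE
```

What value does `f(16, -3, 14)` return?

LOAD_FAST c → push 14. Stack: [14]
LOAD_CONST → push 4. Stack: [14, 4]
BINARY_OP << → 14 << 4 = 224. Stack: [224]
STORE_FAST x → x=224. Stack: []
LOAD_CONST → push 4. Stack: [4]
LOAD_FAST a → push 16. Stack: [4, 16]
BINARY_OP ^ → 4 ^ 16 = 20. Stack: [20]
STORE_FAST w → w=20. Stack: []
LOAD_FAST_LOAD_FAST b,a → push -3,16. Stack: [-3, 16]
BINARY_OP % → -3 % 16 = 13. Stack: [13]
LOAD_FAST c → push 14. Stack: [13, 14]
LOAD_CONST → push 10. Stack: [13, 14, 10]
BINARY_OP - → 14 - 10 = 4. Stack: [13, 4]
BINARY_OP & → 13 & 4 = 4. Stack: [4]
STORE_FAST z → z=4. Stack: []
LOAD_CONST → push -7. Stack: [-7]
LOAD_FAST_LOAD_FAST b,c → push -3,14. Stack: [-7, -3, 14]
BINARY_OP + → -3 + 14 = 11. Stack: [-7, 11]
BINARY_OP + → -7 + 11 = 4. Stack: [4]
STORE_FAST q → q=4. Stack: []
LOAD_FAST_LOAD_FAST w,q → push 20,4. Stack: [20, 4]
BINARY_OP * → 20 * 4 = 80. Stack: [80]
LOAD_FAST a → push 16. Stack: [80, 16]
LOAD_CONST → push 11. Stack: [80, 16, 11]
BINARY_OP // → 16 // 11 = 1. Stack: [80, 1]
BINARY_OP - → 80 - 1 = 79. Stack: [79]
STORE_FAST y → y=79. Stack: []
LOAD_FAST w → push 20. Stack: [20]
LOAD_CONST → push 4. Stack: [20, 4]
BINARY_OP + → 20 + 4 = 24. Stack: [24]
STORE_FAST t → t=24. Stack: []
LOAD_FAST t → push 24. Stack: [24]
LOAD_CONST → push 8. Stack: [24, 8]
BINARY_OP | → 24 | 8 = 24. Stack: [24]
RETURN_VALUE → return 24.

24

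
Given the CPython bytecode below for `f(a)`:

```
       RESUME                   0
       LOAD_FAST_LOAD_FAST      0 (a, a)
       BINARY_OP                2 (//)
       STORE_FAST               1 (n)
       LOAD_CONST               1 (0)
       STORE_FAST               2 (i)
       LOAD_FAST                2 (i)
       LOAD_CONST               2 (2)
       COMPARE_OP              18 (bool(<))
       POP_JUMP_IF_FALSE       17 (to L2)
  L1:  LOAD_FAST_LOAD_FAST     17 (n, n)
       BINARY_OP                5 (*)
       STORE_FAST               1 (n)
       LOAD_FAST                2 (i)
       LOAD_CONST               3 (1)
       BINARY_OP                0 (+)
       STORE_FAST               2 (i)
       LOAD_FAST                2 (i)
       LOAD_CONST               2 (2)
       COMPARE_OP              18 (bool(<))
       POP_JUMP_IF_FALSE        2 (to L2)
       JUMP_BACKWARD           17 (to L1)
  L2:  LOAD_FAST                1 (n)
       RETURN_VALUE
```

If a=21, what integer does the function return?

LOAD_FAST_LOAD_FAST a,a → push 21,21. Stack: [21, 21]
BINARY_OP // → 21 // 21 = 1. Stack: [1]
STORE_FAST n → n=1. Stack: []
LOAD_CONST → push 0. Stack: [0]
STORE_FAST i → i=0. Stack: []
LOAD_FAST i → push 0. Stack: [0]
LOAD_CONST → push 2. Stack: [0, 2]
COMPARE_OP bool(<) → 0 vs 2 = True. Stack: [True]
POP_JUMP_IF_FALSE → pop True; no jump. Stack: []
LOAD_FAST_LOAD_FAST n,n → push 1,1. Stack: [1, 1]
BINARY_OP * → 1 * 1 = 1. Stack: [1]
STORE_FAST n → n=1. Stack: []
LOAD_FAST i → push 0. Stack: [0]
LOAD_CONST → push 1. Stack: [0, 1]
BINARY_OP + → 0 + 1 = 1. Stack: [1]
STORE_FAST i → i=1. Stack: []
LOAD_FAST i → push 1. Stack: [1]
LOAD_CONST → push 2. Stack: [1, 2]
COMPARE_OP bool(<) → 1 vs 2 = True. Stack: [True]
POP_JUMP_IF_FALSE → pop True; no jump. Stack: []
LOAD_FAST_LOAD_FAST n,n → push 1,1. Stack: [1, 1]
BINARY_OP * → 1 * 1 = 1. Stack: [1]
STORE_FAST n → n=1. Stack: []
LOAD_FAST i → push 1. Stack: [1]
LOAD_CONST → push 1. Stack: [1, 1]
BINARY_OP + → 1 + 1 = 2. Stack: [2]
STORE_FAST i → i=2. Stack: []
LOAD_FAST i → push 2. Stack: [2]
LOAD_CONST → push 2. Stack: [2, 2]
COMPARE_OP bool(<) → 2 vs 2 = False. Stack: [False]
POP_JUMP_IF_FALSE → pop False; jump. Stack: []
LOAD_FAST n → push 1. Stack: [1]
RETURN_VALUE → return 1.

1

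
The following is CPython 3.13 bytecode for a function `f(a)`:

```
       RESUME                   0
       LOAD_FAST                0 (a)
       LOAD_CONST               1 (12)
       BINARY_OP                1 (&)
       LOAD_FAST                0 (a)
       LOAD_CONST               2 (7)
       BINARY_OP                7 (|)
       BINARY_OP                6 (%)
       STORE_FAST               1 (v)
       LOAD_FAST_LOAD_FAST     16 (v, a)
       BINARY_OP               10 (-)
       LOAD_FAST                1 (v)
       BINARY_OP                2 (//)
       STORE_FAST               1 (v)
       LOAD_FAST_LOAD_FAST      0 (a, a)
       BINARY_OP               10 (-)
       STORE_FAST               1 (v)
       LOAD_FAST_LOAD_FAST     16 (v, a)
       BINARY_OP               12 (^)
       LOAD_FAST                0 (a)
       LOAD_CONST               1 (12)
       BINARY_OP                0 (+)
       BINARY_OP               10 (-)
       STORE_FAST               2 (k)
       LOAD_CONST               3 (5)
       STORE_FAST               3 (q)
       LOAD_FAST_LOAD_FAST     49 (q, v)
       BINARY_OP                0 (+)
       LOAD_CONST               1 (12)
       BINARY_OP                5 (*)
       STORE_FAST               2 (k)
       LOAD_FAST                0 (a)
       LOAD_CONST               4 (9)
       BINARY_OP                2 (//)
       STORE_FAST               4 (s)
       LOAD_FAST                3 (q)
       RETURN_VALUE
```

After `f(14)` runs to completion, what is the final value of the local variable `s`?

1

LOAD_FAST a → push 14. Stack: [14]
LOAD_CONST → push 12. Stack: [14, 12]
BINARY_OP & → 14 & 12 = 12. Stack: [12]
LOAD_FAST a → push 14. Stack: [12, 14]
LOAD_CONST → push 7. Stack: [12, 14, 7]
BINARY_OP | → 14 | 7 = 15. Stack: [12, 15]
BINARY_OP % → 12 % 15 = 12. Stack: [12]
STORE_FAST v → v=12. Stack: []
LOAD_FAST_LOAD_FAST v,a → push 12,14. Stack: [12, 14]
BINARY_OP - → 12 - 14 = -2. Stack: [-2]
LOAD_FAST v → push 12. Stack: [-2, 12]
BINARY_OP // → -2 // 12 = -1. Stack: [-1]
STORE_FAST v → v=-1. Stack: []
LOAD_FAST_LOAD_FAST a,a → push 14,14. Stack: [14, 14]
BINARY_OP - → 14 - 14 = 0. Stack: [0]
STORE_FAST v → v=0. Stack: []
LOAD_FAST_LOAD_FAST v,a → push 0,14. Stack: [0, 14]
BINARY_OP ^ → 0 ^ 14 = 14. Stack: [14]
LOAD_FAST a → push 14. Stack: [14, 14]
LOAD_CONST → push 12. Stack: [14, 14, 12]
BINARY_OP + → 14 + 12 = 26. Stack: [14, 26]
BINARY_OP - → 14 - 26 = -12. Stack: [-12]
STORE_FAST k → k=-12. Stack: []
LOAD_CONST → push 5. Stack: [5]
STORE_FAST q → q=5. Stack: []
LOAD_FAST_LOAD_FAST q,v → push 5,0. Stack: [5, 0]
BINARY_OP + → 5 + 0 = 5. Stack: [5]
LOAD_CONST → push 12. Stack: [5, 12]
BINARY_OP * → 5 * 12 = 60. Stack: [60]
STORE_FAST k → k=60. Stack: []
LOAD_FAST a → push 14. Stack: [14]
LOAD_CONST → push 9. Stack: [14, 9]
BINARY_OP // → 14 // 9 = 1. Stack: [1]
STORE_FAST s → s=1. Stack: []
LOAD_FAST q → push 5. Stack: [5]
RETURN_VALUE → return 5.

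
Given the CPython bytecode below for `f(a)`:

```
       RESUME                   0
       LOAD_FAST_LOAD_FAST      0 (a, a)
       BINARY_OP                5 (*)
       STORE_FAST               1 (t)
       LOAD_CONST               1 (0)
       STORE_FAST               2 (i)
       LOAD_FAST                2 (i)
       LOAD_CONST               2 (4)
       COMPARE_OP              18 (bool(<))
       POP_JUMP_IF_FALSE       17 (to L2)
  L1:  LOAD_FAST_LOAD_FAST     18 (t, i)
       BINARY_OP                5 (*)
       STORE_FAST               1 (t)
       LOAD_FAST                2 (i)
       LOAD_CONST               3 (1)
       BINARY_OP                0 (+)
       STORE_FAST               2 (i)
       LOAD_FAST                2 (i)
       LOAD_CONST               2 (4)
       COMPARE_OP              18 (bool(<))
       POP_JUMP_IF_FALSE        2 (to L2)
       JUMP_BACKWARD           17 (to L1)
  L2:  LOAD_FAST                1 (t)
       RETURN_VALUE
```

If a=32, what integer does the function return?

LOAD_FAST_LOAD_FAST a,a → push 32,32. Stack: [32, 32]
BINARY_OP * → 32 * 32 = 1024. Stack: [1024]
STORE_FAST t → t=1024. Stack: []
LOAD_CONST → push 0. Stack: [0]
STORE_FAST i → i=0. Stack: []
LOAD_FAST i → push 0. Stack: [0]
LOAD_CONST → push 4. Stack: [0, 4]
COMPARE_OP bool(<) → 0 vs 4 = True. Stack: [True]
POP_JUMP_IF_FALSE → pop True; no jump. Stack: []
LOAD_FAST_LOAD_FAST t,i → push 1024,0. Stack: [1024, 0]
BINARY_OP * → 1024 * 0 = 0. Stack: [0]
STORE_FAST t → t=0. Stack: []
LOAD_FAST i → push 0. Stack: [0]
LOAD_CONST → push 1. Stack: [0, 1]
BINARY_OP + → 0 + 1 = 1. Stack: [1]
STORE_FAST i → i=1. Stack: []
LOAD_FAST i → push 1. Stack: [1]
LOAD_CONST → push 4. Stack: [1, 4]
COMPARE_OP bool(<) → 1 vs 4 = True. Stack: [True]
POP_JUMP_IF_FALSE → pop True; no jump. Stack: []
LOAD_FAST_LOAD_FAST t,i → push 0,1. Stack: [0, 1]
BINARY_OP * → 0 * 1 = 0. Stack: [0]
STORE_FAST t → t=0. Stack: []
LOAD_FAST i → push 1. Stack: [1]
LOAD_CONST → push 1. Stack: [1, 1]
BINARY_OP + → 1 + 1 = 2. Stack: [2]
STORE_FAST i → i=2. Stack: []
LOAD_FAST i → push 2. Stack: [2]
LOAD_CONST → push 4. Stack: [2, 4]
COMPARE_OP bool(<) → 2 vs 4 = True. Stack: [True]
POP_JUMP_IF_FALSE → pop True; no jump. Stack: []
LOAD_FAST_LOAD_FAST t,i → push 0,2. Stack: [0, 2]
BINARY_OP * → 0 * 2 = 0. Stack: [0]
STORE_FAST t → t=0. Stack: []
LOAD_FAST i → push 2. Stack: [2]
LOAD_CONST → push 1. Stack: [2, 1]
BINARY_OP + → 2 + 1 = 3. Stack: [3]
STORE_FAST i → i=3. Stack: []
LOAD_FAST i → push 3. Stack: [3]
LOAD_CONST → push 4. Stack: [3, 4]
COMPARE_OP bool(<) → 3 vs 4 = True. Stack: [True]
POP_JUMP_IF_FALSE → pop True; no jump. Stack: []
LOAD_FAST_LOAD_FAST t,i → push 0,3. Stack: [0, 3]
BINARY_OP * → 0 * 3 = 0. Stack: [0]
STORE_FAST t → t=0. Stack: []
LOAD_FAST i → push 3. Stack: [3]
LOAD_CONST → push 1. Stack: [3, 1]
BINARY_OP + → 3 + 1 = 4. Stack: [4]
STORE_FAST i → i=4. Stack: []
LOAD_FAST i → push 4. Stack: [4]
LOAD_CONST → push 4. Stack: [4, 4]
COMPARE_OP bool(<) → 4 vs 4 = False. Stack: [False]
POP_JUMP_IF_FALSE → pop False; jump. Stack: []
LOAD_FAST t → push 0. Stack: [0]
RETURN_VALUE → return 0.

0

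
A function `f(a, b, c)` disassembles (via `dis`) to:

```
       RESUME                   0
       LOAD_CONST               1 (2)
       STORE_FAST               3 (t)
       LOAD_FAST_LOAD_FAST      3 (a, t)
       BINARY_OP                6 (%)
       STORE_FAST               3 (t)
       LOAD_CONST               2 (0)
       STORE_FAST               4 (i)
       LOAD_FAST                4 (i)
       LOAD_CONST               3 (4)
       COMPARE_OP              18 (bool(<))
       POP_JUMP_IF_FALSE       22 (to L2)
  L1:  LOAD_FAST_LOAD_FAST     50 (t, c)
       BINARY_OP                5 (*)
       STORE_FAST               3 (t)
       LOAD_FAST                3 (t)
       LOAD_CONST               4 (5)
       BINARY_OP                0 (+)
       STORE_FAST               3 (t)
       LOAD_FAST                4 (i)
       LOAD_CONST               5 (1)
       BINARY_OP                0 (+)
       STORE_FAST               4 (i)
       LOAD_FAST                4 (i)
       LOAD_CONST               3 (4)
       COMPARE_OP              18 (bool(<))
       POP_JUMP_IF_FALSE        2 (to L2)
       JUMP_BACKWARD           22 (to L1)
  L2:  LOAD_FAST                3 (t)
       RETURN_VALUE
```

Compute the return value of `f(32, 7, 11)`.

LOAD_CONST → push 2
STORE_FAST t → t=2
LOAD_FAST_LOAD_FAST a,t → push 32,2
BINARY_OP % → 32 % 2 = 0
STORE_FAST t → t=0
LOAD_CONST → push 0
STORE_FAST i → i=0
LOAD_FAST i → push 0
LOAD_CONST → push 4
COMPARE_OP bool(<) → 0 vs 4 = True
POP_JUMP_IF_FALSE → pop True; no jump
LOAD_FAST_LOAD_FAST t,c → push 0,11
BINARY_OP * → 0 * 11 = 0
STORE_FAST t → t=0
LOAD_FAST t → push 0
LOAD_CONST → push 5
BINARY_OP + → 0 + 5 = 5
STORE_FAST t → t=5
LOAD_FAST i → push 0
LOAD_CONST → push 1
BINARY_OP + → 0 + 1 = 1
STORE_FAST i → i=1
LOAD_FAST i → push 1
LOAD_CONST → push 4
COMPARE_OP bool(<) → 1 vs 4 = True
POP_JUMP_IF_FALSE → pop True; no jump
LOAD_FAST_LOAD_FAST t,c → push 5,11
BINARY_OP * → 5 * 11 = 55
STORE_FAST t → t=55
LOAD_FAST t → push 55
LOAD_CONST → push 5
BINARY_OP + → 55 + 5 = 60
STORE_FAST t → t=60
LOAD_FAST i → push 1
LOAD_CONST → push 1
BINARY_OP + → 1 + 1 = 2
STORE_FAST i → i=2
LOAD_FAST i → push 2
LOAD_CONST → push 4
COMPARE_OP bool(<) → 2 vs 4 = True
POP_JUMP_IF_FALSE → pop True; no jump
LOAD_FAST_LOAD_FAST t,c → push 60,11
BINARY_OP * → 60 * 11 = 660
STORE_FAST t → t=660
LOAD_FAST t → push 660
LOAD_CONST → push 5
BINARY_OP + → 660 + 5 = 665
STORE_FAST t → t=665
LOAD_FAST i → push 2
LOAD_CONST → push 1
BINARY_OP + → 2 + 1 = 3
STORE_FAST i → i=3
LOAD_FAST i → push 3
LOAD_CONST → push 4
COMPARE_OP bool(<) → 3 vs 4 = True
POP_JUMP_IF_FALSE → pop True; no jump
LOAD_FAST_LOAD_FAST t,c → push 665,11
BINARY_OP * → 665 * 11 = 7315
STORE_FAST t → t=7315
LOAD_FAST t → push 7315
LOAD_CONST → push 5
BINARY_OP + → 7315 + 5 = 7320
STORE_FAST t → t=7320
LOAD_FAST i → push 3
LOAD_CONST → push 1
BINARY_OP + → 3 + 1 = 4
STORE_FAST i → i=4
LOAD_FAST i → push 4
LOAD_CONST → push 4
COMPARE_OP bool(<) → 4 vs 4 = False
POP_JUMP_IF_FALSE → pop False; jump
LOAD_FAST t → push 7320
RETURN_VALUE → return 7320.

7320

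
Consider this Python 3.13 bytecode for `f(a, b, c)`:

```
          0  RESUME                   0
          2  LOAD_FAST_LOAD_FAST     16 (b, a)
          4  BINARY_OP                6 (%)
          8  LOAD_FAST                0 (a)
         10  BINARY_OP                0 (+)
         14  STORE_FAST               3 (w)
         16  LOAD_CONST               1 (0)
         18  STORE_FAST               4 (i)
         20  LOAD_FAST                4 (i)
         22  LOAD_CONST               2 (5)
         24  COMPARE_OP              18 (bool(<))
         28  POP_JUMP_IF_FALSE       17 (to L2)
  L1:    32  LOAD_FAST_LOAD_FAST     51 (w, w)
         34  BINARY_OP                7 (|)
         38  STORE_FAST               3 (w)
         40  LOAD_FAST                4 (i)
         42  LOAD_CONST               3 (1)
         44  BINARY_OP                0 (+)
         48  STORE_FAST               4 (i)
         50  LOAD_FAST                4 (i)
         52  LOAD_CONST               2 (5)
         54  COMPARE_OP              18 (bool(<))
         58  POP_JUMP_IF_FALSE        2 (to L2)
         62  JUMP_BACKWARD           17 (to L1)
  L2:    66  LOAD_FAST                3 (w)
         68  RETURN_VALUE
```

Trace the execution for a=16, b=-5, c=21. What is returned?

LOAD_FAST_LOAD_FAST b,a → push -5,16
BINARY_OP % → -5 % 16 = 11
LOAD_FAST a → push 16
BINARY_OP + → 11 + 16 = 27
STORE_FAST w → w=27
LOAD_CONST → push 0
STORE_FAST i → i=0
LOAD_FAST i → push 0
LOAD_CONST → push 5
COMPARE_OP bool(<) → 0 vs 5 = True
POP_JUMP_IF_FALSE → pop True; no jump
LOAD_FAST_LOAD_FAST w,w → push 27,27
BINARY_OP | → 27 | 27 = 27
STORE_FAST w → w=27
LOAD_FAST i → push 0
LOAD_CONST → push 1
BINARY_OP + → 0 + 1 = 1
STORE_FAST i → i=1
LOAD_FAST i → push 1
LOAD_CONST → push 5
COMPARE_OP bool(<) → 1 vs 5 = True
POP_JUMP_IF_FALSE → pop True; no jump
LOAD_FAST_LOAD_FAST w,w → push 27,27
BINARY_OP | → 27 | 27 = 27
STORE_FAST w → w=27
LOAD_FAST i → push 1
LOAD_CONST → push 1
BINARY_OP + → 1 + 1 = 2
STORE_FAST i → i=2
LOAD_FAST i → push 2
LOAD_CONST → push 5
COMPARE_OP bool(<) → 2 vs 5 = True
POP_JUMP_IF_FALSE → pop True; no jump
LOAD_FAST_LOAD_FAST w,w → push 27,27
BINARY_OP | → 27 | 27 = 27
STORE_FAST w → w=27
LOAD_FAST i → push 2
LOAD_CONST → push 1
BINARY_OP + → 2 + 1 = 3
STORE_FAST i → i=3
LOAD_FAST i → push 3
LOAD_CONST → push 5
COMPARE_OP bool(<) → 3 vs 5 = True
POP_JUMP_IF_FALSE → pop True; no jump
LOAD_FAST_LOAD_FAST w,w → push 27,27
BINARY_OP | → 27 | 27 = 27
STORE_FAST w → w=27
LOAD_FAST i → push 3
LOAD_CONST → push 1
BINARY_OP + → 3 + 1 = 4
STORE_FAST i → i=4
LOAD_FAST i → push 4
LOAD_CONST → push 5
COMPARE_OP bool(<) → 4 vs 5 = True
POP_JUMP_IF_FALSE → pop True; no jump
LOAD_FAST_LOAD_FAST w,w → push 27,27
BINARY_OP | → 27 | 27 = 27
STORE_FAST w → w=27
LOAD_FAST i → push 4
LOAD_CONST → push 1
BINARY_OP + → 4 + 1 = 5
STORE_FAST i → i=5
LOAD_FAST i → push 5
LOAD_CONST → push 5
COMPARE_OP bool(<) → 5 vs 5 = False
POP_JUMP_IF_FALSE → pop False; jump
LOAD_FAST w → push 27
RETURN_VALUE → return 27.

27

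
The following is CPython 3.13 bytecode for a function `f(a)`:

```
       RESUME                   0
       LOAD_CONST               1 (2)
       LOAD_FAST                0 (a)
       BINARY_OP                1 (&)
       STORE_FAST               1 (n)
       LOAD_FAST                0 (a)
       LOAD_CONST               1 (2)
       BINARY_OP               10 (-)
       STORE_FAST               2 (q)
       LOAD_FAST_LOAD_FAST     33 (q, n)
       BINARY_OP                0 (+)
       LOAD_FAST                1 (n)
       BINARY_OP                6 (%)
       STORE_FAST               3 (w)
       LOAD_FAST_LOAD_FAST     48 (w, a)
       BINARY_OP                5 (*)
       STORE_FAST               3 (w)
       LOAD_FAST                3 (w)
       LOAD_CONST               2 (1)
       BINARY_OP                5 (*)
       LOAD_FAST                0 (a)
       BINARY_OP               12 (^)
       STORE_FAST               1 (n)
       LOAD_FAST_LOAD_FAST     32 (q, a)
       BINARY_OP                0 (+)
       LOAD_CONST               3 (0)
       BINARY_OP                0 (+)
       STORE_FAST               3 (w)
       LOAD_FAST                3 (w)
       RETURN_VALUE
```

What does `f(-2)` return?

LOAD_CONST → push 2. Stack: [2]
LOAD_FAST a → push -2. Stack: [2, -2]
BINARY_OP & → 2 & -2 = 2. Stack: [2]
STORE_FAST n → n=2. Stack: []
LOAD_FAST a → push -2. Stack: [-2]
LOAD_CONST → push 2. Stack: [-2, 2]
BINARY_OP - → -2 - 2 = -4. Stack: [-4]
STORE_FAST q → q=-4. Stack: []
LOAD_FAST_LOAD_FAST q,n → push -4,2. Stack: [-4, 2]
BINARY_OP + → -4 + 2 = -2. Stack: [-2]
LOAD_FAST n → push 2. Stack: [-2, 2]
BINARY_OP % → -2 % 2 = 0. Stack: [0]
STORE_FAST w → w=0. Stack: []
LOAD_FAST_LOAD_FAST w,a → push 0,-2. Stack: [0, -2]
BINARY_OP * → 0 * -2 = 0. Stack: [0]
STORE_FAST w → w=0. Stack: []
LOAD_FAST w → push 0. Stack: [0]
LOAD_CONST → push 1. Stack: [0, 1]
BINARY_OP * → 0 * 1 = 0. Stack: [0]
LOAD_FAST a → push -2. Stack: [0, -2]
BINARY_OP ^ → 0 ^ -2 = -2. Stack: [-2]
STORE_FAST n → n=-2. Stack: []
LOAD_FAST_LOAD_FAST q,a → push -4,-2. Stack: [-4, -2]
BINARY_OP + → -4 + -2 = -6. Stack: [-6]
LOAD_CONST → push 0. Stack: [-6, 0]
BINARY_OP + → -6 + 0 = -6. Stack: [-6]
STORE_FAST w → w=-6. Stack: []
LOAD_FAST w → push -6. Stack: [-6]
RETURN_VALUE → return -6.

-6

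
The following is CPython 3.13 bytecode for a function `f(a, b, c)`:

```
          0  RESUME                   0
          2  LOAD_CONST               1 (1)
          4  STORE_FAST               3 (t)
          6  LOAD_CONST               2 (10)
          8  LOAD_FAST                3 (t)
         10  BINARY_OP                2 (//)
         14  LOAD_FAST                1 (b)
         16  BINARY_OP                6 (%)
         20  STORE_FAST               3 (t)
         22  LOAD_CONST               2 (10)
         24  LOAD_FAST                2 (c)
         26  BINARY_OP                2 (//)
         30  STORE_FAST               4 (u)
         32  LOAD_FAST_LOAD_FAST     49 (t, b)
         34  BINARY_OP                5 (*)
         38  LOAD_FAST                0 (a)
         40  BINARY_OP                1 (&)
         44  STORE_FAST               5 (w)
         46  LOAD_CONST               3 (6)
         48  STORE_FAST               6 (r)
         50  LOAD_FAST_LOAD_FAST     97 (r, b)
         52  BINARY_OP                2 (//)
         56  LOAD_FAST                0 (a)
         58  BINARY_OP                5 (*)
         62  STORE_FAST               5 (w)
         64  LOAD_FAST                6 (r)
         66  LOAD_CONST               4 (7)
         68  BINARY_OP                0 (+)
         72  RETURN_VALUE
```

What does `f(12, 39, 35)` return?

LOAD_CONST → push 1. Stack: [1]
STORE_FAST t → t=1. Stack: []
LOAD_CONST → push 10. Stack: [10]
LOAD_FAST t → push 1. Stack: [10, 1]
BINARY_OP // → 10 // 1 = 10. Stack: [10]
LOAD_FAST b → push 39. Stack: [10, 39]
BINARY_OP % → 10 % 39 = 10. Stack: [10]
STORE_FAST t → t=10. Stack: []
LOAD_CONST → push 10. Stack: [10]
LOAD_FAST c → push 35. Stack: [10, 35]
BINARY_OP // → 10 // 35 = 0. Stack: [0]
STORE_FAST u → u=0. Stack: []
LOAD_FAST_LOAD_FAST t,b → push 10,39. Stack: [10, 39]
BINARY_OP * → 10 * 39 = 390. Stack: [390]
LOAD_FAST a → push 12. Stack: [390, 12]
BINARY_OP & → 390 & 12 = 4. Stack: [4]
STORE_FAST w → w=4. Stack: []
LOAD_CONST → push 6. Stack: [6]
STORE_FAST r → r=6. Stack: []
LOAD_FAST_LOAD_FAST r,b → push 6,39. Stack: [6, 39]
BINARY_OP // → 6 // 39 = 0. Stack: [0]
LOAD_FAST a → push 12. Stack: [0, 12]
BINARY_OP * → 0 * 12 = 0. Stack: [0]
STORE_FAST w → w=0. Stack: []
LOAD_FAST r → push 6. Stack: [6]
LOAD_CONST → push 7. Stack: [6, 7]
BINARY_OP + → 6 + 7 = 13. Stack: [13]
RETURN_VALUE → return 13.

13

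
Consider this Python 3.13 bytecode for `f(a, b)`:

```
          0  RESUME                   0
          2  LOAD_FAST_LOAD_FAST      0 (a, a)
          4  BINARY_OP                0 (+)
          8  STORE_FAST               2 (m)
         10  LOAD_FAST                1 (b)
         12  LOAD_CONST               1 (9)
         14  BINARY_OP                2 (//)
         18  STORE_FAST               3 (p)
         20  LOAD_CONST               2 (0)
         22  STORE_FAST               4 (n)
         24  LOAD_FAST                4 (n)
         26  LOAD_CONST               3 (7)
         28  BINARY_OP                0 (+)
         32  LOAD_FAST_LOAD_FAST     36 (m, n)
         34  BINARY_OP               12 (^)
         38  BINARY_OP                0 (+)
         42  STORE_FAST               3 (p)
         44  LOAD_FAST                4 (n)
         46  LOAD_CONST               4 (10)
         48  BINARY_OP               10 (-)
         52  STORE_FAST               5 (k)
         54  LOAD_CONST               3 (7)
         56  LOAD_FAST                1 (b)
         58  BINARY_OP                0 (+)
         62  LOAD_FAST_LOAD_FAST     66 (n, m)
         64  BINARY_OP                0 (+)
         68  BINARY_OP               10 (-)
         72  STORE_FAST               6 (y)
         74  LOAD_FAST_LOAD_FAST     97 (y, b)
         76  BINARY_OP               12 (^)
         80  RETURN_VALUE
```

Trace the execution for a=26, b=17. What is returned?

-11

LOAD_FAST_LOAD_FAST a,a → push 26,26. Stack: [26, 26]
BINARY_OP + → 26 + 26 = 52. Stack: [52]
STORE_FAST m → m=52. Stack: []
LOAD_FAST b → push 17. Stack: [17]
LOAD_CONST → push 9. Stack: [17, 9]
BINARY_OP // → 17 // 9 = 1. Stack: [1]
STORE_FAST p → p=1. Stack: []
LOAD_CONST → push 0. Stack: [0]
STORE_FAST n → n=0. Stack: []
LOAD_FAST n → push 0. Stack: [0]
LOAD_CONST → push 7. Stack: [0, 7]
BINARY_OP + → 0 + 7 = 7. Stack: [7]
LOAD_FAST_LOAD_FAST m,n → push 52,0. Stack: [7, 52, 0]
BINARY_OP ^ → 52 ^ 0 = 52. Stack: [7, 52]
BINARY_OP + → 7 + 52 = 59. Stack: [59]
STORE_FAST p → p=59. Stack: []
LOAD_FAST n → push 0. Stack: [0]
LOAD_CONST → push 10. Stack: [0, 10]
BINARY_OP - → 0 - 10 = -10. Stack: [-10]
STORE_FAST k → k=-10. Stack: []
LOAD_CONST → push 7. Stack: [7]
LOAD_FAST b → push 17. Stack: [7, 17]
BINARY_OP + → 7 + 17 = 24. Stack: [24]
LOAD_FAST_LOAD_FAST n,m → push 0,52. Stack: [24, 0, 52]
BINARY_OP + → 0 + 52 = 52. Stack: [24, 52]
BINARY_OP - → 24 - 52 = -28. Stack: [-28]
STORE_FAST y → y=-28. Stack: []
LOAD_FAST_LOAD_FAST y,b → push -28,17. Stack: [-28, 17]
BINARY_OP ^ → -28 ^ 17 = -11. Stack: [-11]
RETURN_VALUE → return -11.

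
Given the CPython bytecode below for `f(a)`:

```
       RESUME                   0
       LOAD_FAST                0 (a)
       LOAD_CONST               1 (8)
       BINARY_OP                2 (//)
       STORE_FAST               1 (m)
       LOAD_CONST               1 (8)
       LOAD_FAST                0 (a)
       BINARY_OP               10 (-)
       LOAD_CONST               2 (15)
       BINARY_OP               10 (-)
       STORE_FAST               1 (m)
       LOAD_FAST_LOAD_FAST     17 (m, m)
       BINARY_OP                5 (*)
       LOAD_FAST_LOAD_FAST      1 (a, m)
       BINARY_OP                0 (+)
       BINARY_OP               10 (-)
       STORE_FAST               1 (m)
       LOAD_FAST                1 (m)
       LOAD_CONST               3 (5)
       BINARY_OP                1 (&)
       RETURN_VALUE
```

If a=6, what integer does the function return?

LOAD_FAST a → push 6. Stack: [6]
LOAD_CONST → push 8. Stack: [6, 8]
BINARY_OP // → 6 // 8 = 0. Stack: [0]
STORE_FAST m → m=0. Stack: []
LOAD_CONST → push 8. Stack: [8]
LOAD_FAST a → push 6. Stack: [8, 6]
BINARY_OP - → 8 - 6 = 2. Stack: [2]
LOAD_CONST → push 15. Stack: [2, 15]
BINARY_OP - → 2 - 15 = -13. Stack: [-13]
STORE_FAST m → m=-13. Stack: []
LOAD_FAST_LOAD_FAST m,m → push -13,-13. Stack: [-13, -13]
BINARY_OP * → -13 * -13 = 169. Stack: [169]
LOAD_FAST_LOAD_FAST a,m → push 6,-13. Stack: [169, 6, -13]
BINARY_OP + → 6 + -13 = -7. Stack: [169, -7]
BINARY_OP - → 169 - -7 = 176. Stack: [176]
STORE_FAST m → m=176. Stack: []
LOAD_FAST m → push 176. Stack: [176]
LOAD_CONST → push 5. Stack: [176, 5]
BINARY_OP & → 176 & 5 = 0. Stack: [0]
RETURN_VALUE → return 0.

0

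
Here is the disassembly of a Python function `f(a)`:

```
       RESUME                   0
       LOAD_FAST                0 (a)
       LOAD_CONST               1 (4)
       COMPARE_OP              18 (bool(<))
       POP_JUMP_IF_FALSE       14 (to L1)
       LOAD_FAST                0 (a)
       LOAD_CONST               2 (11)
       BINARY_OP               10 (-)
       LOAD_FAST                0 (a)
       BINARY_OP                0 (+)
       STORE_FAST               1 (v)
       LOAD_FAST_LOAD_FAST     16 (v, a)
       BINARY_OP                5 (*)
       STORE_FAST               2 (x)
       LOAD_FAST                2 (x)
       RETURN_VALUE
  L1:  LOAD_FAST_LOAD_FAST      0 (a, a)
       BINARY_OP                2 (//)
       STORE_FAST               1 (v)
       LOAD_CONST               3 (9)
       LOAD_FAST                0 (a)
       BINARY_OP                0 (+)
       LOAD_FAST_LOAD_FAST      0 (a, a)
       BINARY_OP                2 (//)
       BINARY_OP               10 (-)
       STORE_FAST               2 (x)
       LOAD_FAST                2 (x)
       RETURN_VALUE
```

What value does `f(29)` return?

LOAD_FAST a → push 29. Stack: [29]
LOAD_CONST → push 4. Stack: [29, 4]
COMPARE_OP bool(<) → 29 vs 4 = False. Stack: [False]
POP_JUMP_IF_FALSE → pop False; jump. Stack: []
LOAD_FAST_LOAD_FAST a,a → push 29,29. Stack: [29, 29]
BINARY_OP // → 29 // 29 = 1. Stack: [1]
STORE_FAST v → v=1. Stack: []
LOAD_CONST → push 9. Stack: [9]
LOAD_FAST a → push 29. Stack: [9, 29]
BINARY_OP + → 9 + 29 = 38. Stack: [38]
LOAD_FAST_LOAD_FAST a,a → push 29,29. Stack: [38, 29, 29]
BINARY_OP // → 29 // 29 = 1. Stack: [38, 1]
BINARY_OP - → 38 - 1 = 37. Stack: [37]
STORE_FAST x → x=37. Stack: []
LOAD_FAST x → push 37. Stack: [37]
RETURN_VALUE → return 37.

37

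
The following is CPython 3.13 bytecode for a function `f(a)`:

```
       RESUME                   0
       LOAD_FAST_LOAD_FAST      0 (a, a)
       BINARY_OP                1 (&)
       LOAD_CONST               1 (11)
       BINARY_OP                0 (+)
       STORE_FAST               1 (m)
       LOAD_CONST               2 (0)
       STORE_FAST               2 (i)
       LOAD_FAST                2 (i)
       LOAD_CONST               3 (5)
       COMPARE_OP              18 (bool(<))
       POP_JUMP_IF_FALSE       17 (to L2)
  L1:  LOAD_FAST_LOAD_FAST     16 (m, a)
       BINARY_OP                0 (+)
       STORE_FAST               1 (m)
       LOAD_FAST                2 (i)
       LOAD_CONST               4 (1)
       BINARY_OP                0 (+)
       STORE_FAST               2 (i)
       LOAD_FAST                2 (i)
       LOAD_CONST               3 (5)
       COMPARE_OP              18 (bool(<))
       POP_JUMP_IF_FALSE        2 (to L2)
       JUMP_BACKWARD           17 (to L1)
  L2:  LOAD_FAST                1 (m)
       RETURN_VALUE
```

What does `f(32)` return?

LOAD_FAST_LOAD_FAST a,a → push 32,32
BINARY_OP & → 32 & 32 = 32
LOAD_CONST → push 11
BINARY_OP + → 32 + 11 = 43
STORE_FAST m → m=43
LOAD_CONST → push 0
STORE_FAST i → i=0
LOAD_FAST i → push 0
LOAD_CONST → push 5
COMPARE_OP bool(<) → 0 vs 5 = True
POP_JUMP_IF_FALSE → pop True; no jump
LOAD_FAST_LOAD_FAST m,a → push 43,32
BINARY_OP + → 43 + 32 = 75
STORE_FAST m → m=75
LOAD_FAST i → push 0
LOAD_CONST → push 1
BINARY_OP + → 0 + 1 = 1
STORE_FAST i → i=1
LOAD_FAST i → push 1
LOAD_CONST → push 5
COMPARE_OP bool(<) → 1 vs 5 = True
POP_JUMP_IF_FALSE → pop True; no jump
LOAD_FAST_LOAD_FAST m,a → push 75,32
BINARY_OP + → 75 + 32 = 107
STORE_FAST m → m=107
LOAD_FAST i → push 1
LOAD_CONST → push 1
BINARY_OP + → 1 + 1 = 2
STORE_FAST i → i=2
LOAD_FAST i → push 2
LOAD_CONST → push 5
COMPARE_OP bool(<) → 2 vs 5 = True
POP_JUMP_IF_FALSE → pop True; no jump
LOAD_FAST_LOAD_FAST m,a → push 107,32
BINARY_OP + → 107 + 32 = 139
STORE_FAST m → m=139
LOAD_FAST i → push 2
LOAD_CONST → push 1
BINARY_OP + → 2 + 1 = 3
STORE_FAST i → i=3
LOAD_FAST i → push 3
LOAD_CONST → push 5
COMPARE_OP bool(<) → 3 vs 5 = True
POP_JUMP_IF_FALSE → pop True; no jump
LOAD_FAST_LOAD_FAST m,a → push 139,32
BINARY_OP + → 139 + 32 = 171
STORE_FAST m → m=171
LOAD_FAST i → push 3
LOAD_CONST → push 1
BINARY_OP + → 3 + 1 = 4
STORE_FAST i → i=4
LOAD_FAST i → push 4
LOAD_CONST → push 5
COMPARE_OP bool(<) → 4 vs 5 = True
POP_JUMP_IF_FALSE → pop True; no jump
LOAD_FAST_LOAD_FAST m,a → push 171,32
BINARY_OP + → 171 + 32 = 203
STORE_FAST m → m=203
LOAD_FAST i → push 4
LOAD_CONST → push 1
BINARY_OP + → 4 + 1 = 5
STORE_FAST i → i=5
LOAD_FAST i → push 5
LOAD_CONST → push 5
COMPARE_OP bool(<) → 5 vs 5 = False
POP_JUMP_IF_FALSE → pop False; jump
LOAD_FAST m → push 203
RETURN_VALUE → return 203.

203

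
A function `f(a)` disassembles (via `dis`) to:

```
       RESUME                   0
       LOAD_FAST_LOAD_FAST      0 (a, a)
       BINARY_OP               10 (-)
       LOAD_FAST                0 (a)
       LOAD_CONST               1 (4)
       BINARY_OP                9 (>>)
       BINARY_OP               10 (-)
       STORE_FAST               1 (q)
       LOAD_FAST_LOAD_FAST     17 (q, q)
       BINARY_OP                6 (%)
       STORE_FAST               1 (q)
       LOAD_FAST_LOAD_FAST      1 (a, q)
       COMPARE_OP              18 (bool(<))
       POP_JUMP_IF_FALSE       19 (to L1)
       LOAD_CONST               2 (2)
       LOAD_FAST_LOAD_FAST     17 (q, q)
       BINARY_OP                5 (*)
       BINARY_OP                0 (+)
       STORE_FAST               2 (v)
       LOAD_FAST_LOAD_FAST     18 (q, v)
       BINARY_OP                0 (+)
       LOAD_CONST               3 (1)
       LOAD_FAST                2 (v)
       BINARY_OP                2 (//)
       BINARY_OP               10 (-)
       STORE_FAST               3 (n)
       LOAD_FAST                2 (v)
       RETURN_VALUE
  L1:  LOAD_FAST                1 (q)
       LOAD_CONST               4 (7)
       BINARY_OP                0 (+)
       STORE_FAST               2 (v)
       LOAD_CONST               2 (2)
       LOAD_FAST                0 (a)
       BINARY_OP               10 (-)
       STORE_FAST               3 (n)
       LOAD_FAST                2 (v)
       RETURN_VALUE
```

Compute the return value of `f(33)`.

LOAD_FAST_LOAD_FAST a,a → push 33,33. Stack: [33, 33]
BINARY_OP - → 33 - 33 = 0. Stack: [0]
LOAD_FAST a → push 33. Stack: [0, 33]
LOAD_CONST → push 4. Stack: [0, 33, 4]
BINARY_OP >> → 33 >> 4 = 2. Stack: [0, 2]
BINARY_OP - → 0 - 2 = -2. Stack: [-2]
STORE_FAST q → q=-2. Stack: []
LOAD_FAST_LOAD_FAST q,q → push -2,-2. Stack: [-2, -2]
BINARY_OP % → -2 % -2 = 0. Stack: [0]
STORE_FAST q → q=0. Stack: []
LOAD_FAST_LOAD_FAST a,q → push 33,0. Stack: [33, 0]
COMPARE_OP bool(<) → 33 vs 0 = False. Stack: [False]
POP_JUMP_IF_FALSE → pop False; jump. Stack: []
LOAD_FAST q → push 0. Stack: [0]
LOAD_CONST → push 7. Stack: [0, 7]
BINARY_OP + → 0 + 7 = 7. Stack: [7]
STORE_FAST v → v=7. Stack: []
LOAD_CONST → push 2. Stack: [2]
LOAD_FAST a → push 33. Stack: [2, 33]
BINARY_OP - → 2 - 33 = -31. Stack: [-31]
STORE_FAST n → n=-31. Stack: []
LOAD_FAST v → push 7. Stack: [7]
RETURN_VALUE → return 7.

7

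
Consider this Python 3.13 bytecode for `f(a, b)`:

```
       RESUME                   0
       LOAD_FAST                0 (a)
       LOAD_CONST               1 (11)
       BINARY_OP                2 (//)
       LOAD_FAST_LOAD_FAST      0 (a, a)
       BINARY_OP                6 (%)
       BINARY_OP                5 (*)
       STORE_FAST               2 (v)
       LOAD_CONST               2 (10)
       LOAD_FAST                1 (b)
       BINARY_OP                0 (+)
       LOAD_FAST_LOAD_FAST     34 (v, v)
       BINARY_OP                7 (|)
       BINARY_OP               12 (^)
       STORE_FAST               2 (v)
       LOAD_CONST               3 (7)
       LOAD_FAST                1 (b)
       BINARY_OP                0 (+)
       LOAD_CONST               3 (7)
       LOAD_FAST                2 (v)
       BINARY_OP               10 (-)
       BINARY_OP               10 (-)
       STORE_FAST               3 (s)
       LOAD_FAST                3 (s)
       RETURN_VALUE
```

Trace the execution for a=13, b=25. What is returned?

LOAD_FAST a → push 13. Stack: [13]
LOAD_CONST → push 11. Stack: [13, 11]
BINARY_OP // → 13 // 11 = 1. Stack: [1]
LOAD_FAST_LOAD_FAST a,a → push 13,13. Stack: [1, 13, 13]
BINARY_OP % → 13 % 13 = 0. Stack: [1, 0]
BINARY_OP * → 1 * 0 = 0. Stack: [0]
STORE_FAST v → v=0. Stack: []
LOAD_CONST → push 10. Stack: [10]
LOAD_FAST b → push 25. Stack: [10, 25]
BINARY_OP + → 10 + 25 = 35. Stack: [35]
LOAD_FAST_LOAD_FAST v,v → push 0,0. Stack: [35, 0, 0]
BINARY_OP | → 0 | 0 = 0. Stack: [35, 0]
BINARY_OP ^ → 35 ^ 0 = 35. Stack: [35]
STORE_FAST v → v=35. Stack: []
LOAD_CONST → push 7. Stack: [7]
LOAD_FAST b → push 25. Stack: [7, 25]
BINARY_OP + → 7 + 25 = 32. Stack: [32]
LOAD_CONST → push 7. Stack: [32, 7]
LOAD_FAST v → push 35. Stack: [32, 7, 35]
BINARY_OP - → 7 - 35 = -28. Stack: [32, -28]
BINARY_OP - → 32 - -28 = 60. Stack: [60]
STORE_FAST s → s=60. Stack: []
LOAD_FAST s → push 60. Stack: [60]
RETURN_VALUE → return 60.

60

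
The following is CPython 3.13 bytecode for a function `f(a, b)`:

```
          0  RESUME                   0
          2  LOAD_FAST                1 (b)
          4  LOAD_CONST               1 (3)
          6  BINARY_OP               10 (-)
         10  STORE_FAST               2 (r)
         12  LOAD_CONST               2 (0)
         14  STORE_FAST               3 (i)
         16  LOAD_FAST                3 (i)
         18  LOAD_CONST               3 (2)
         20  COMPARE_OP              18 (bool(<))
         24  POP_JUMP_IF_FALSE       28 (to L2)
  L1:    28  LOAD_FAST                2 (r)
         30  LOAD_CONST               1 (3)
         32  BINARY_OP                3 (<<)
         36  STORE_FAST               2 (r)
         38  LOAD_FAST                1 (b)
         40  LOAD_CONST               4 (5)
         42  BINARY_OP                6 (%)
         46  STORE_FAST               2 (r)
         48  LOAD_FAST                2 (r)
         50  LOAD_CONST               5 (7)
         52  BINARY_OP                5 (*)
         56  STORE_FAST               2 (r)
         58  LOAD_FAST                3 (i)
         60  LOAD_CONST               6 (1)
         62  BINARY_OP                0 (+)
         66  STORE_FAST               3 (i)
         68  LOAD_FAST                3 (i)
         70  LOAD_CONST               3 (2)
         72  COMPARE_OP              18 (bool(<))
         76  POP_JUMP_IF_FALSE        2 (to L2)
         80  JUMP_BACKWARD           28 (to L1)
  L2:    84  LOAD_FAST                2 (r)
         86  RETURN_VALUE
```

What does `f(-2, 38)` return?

21

LOAD_FAST b → push 38. Stack: [38]
LOAD_CONST → push 3. Stack: [38, 3]
BINARY_OP - → 38 - 3 = 35. Stack: [35]
STORE_FAST r → r=35. Stack: []
LOAD_CONST → push 0. Stack: [0]
STORE_FAST i → i=0. Stack: []
LOAD_FAST i → push 0. Stack: [0]
LOAD_CONST → push 2. Stack: [0, 2]
COMPARE_OP bool(<) → 0 vs 2 = True. Stack: [True]
POP_JUMP_IF_FALSE → pop True; no jump. Stack: []
LOAD_FAST r → push 35. Stack: [35]
LOAD_CONST → push 3. Stack: [35, 3]
BINARY_OP << → 35 << 3 = 280. Stack: [280]
STORE_FAST r → r=280. Stack: []
LOAD_FAST b → push 38. Stack: [38]
LOAD_CONST → push 5. Stack: [38, 5]
BINARY_OP % → 38 % 5 = 3. Stack: [3]
STORE_FAST r → r=3. Stack: []
LOAD_FAST r → push 3. Stack: [3]
LOAD_CONST → push 7. Stack: [3, 7]
BINARY_OP * → 3 * 7 = 21. Stack: [21]
STORE_FAST r → r=21. Stack: []
LOAD_FAST i → push 0. Stack: [0]
LOAD_CONST → push 1. Stack: [0, 1]
BINARY_OP + → 0 + 1 = 1. Stack: [1]
STORE_FAST i → i=1. Stack: []
LOAD_FAST i → push 1. Stack: [1]
LOAD_CONST → push 2. Stack: [1, 2]
COMPARE_OP bool(<) → 1 vs 2 = True. Stack: [True]
POP_JUMP_IF_FALSE → pop True; no jump. Stack: []
LOAD_FAST r → push 21. Stack: [21]
LOAD_CONST → push 3. Stack: [21, 3]
BINARY_OP << → 21 << 3 = 168. Stack: [168]
STORE_FAST r → r=168. Stack: []
LOAD_FAST b → push 38. Stack: [38]
LOAD_CONST → push 5. Stack: [38, 5]
BINARY_OP % → 38 % 5 = 3. Stack: [3]
STORE_FAST r → r=3. Stack: []
LOAD_FAST r → push 3. Stack: [3]
LOAD_CONST → push 7. Stack: [3, 7]
BINARY_OP * → 3 * 7 = 21. Stack: [21]
STORE_FAST r → r=21. Stack: []
LOAD_FAST i → push 1. Stack: [1]
LOAD_CONST → push 1. Stack: [1, 1]
BINARY_OP + → 1 + 1 = 2. Stack: [2]
STORE_FAST i → i=2. Stack: []
LOAD_FAST i → push 2. Stack: [2]
LOAD_CONST → push 2. Stack: [2, 2]
COMPARE_OP bool(<) → 2 vs 2 = False. Stack: [False]
POP_JUMP_IF_FALSE → pop False; jump. Stack: []
LOAD_FAST r → push 21. Stack: [21]
RETURN_VALUE → return 21.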